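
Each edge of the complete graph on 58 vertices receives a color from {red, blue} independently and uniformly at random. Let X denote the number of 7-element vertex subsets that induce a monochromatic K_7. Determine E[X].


Let X = Σ_S X_S over the C(58, 7) = 300674088 subsets S of size 7, where X_S = 1 if the K_7 on S is monochromatic.
For a fixed S, the K_7 on S has C(7, 2) = 21 edges. P[all 21 edges red] = (1/2)^21, and likewise for blue, so P[monochromatic] = 2·(1/2)^21 = 2^{1 − 21} = 1/1048576.
By linearity of expectation: E[X] = C(58, 7) · 2^{1 − 21} = 300674088 · 1/1048576 = 37584261/131072.
Numerically: E[X] ≈ 286.74516.

E[X] = C(58,7)·2^(1−C(7,2)) = 37584261/131072 ≈ 286.74516.


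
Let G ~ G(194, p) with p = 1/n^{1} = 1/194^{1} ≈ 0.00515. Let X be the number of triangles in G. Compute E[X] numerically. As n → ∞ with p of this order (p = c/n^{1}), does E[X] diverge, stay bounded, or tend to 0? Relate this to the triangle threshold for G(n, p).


Number of potential triangles: C(194, 3) = 1198144.
Each occurs with probability p³ ≈ (0.00515)³ ≈ 1.36960e-07.
By linearity: E[X] = C(194, 3)·p³ ≈ 1198144 · 1.36960e-07 ≈ 0.164.
Here α = 1, so p = 1/n is exactly at the triangle threshold p ~ 1/n. Asymptotically E[X] → c³/6 = 1³/6 = 1/6 ≈ 0.167, a bounded constant. In this regime the triangle count is asymptotically Poisson(c³/6).

E[X] ≈ 0.164; in regime p = Θ(1/n^{1}) E[X] stays bounded (at the triangle threshold p ~ 1/n).


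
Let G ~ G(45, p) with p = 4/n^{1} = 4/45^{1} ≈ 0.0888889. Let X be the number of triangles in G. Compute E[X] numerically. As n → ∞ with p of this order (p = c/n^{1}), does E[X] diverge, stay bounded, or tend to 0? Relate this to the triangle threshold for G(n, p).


Number of potential triangles: C(45, 3) = 14190.
Each occurs with probability p³ ≈ (0.0888889)³ ≈ 7.02331962e-04.
By linearity: E[X] = C(45, 3)·p³ ≈ 14190 · 7.02331962e-04 ≈ 9.966091.
Here α = 1, so p = 4/n is exactly at the triangle threshold p ~ 1/n. Asymptotically E[X] → c³/6 = 4³/6 = 32/3 ≈ 10.666667, a bounded constant. In this regime the triangle count is asymptotically Poisson(c³/6).

E[X] ≈ 9.966091; in regime p = Θ(1/n^{1}) E[X] stays bounded (at the triangle threshold p ~ 1/n).


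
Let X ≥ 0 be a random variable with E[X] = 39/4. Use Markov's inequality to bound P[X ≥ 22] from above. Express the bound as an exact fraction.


μ = E[X] = 39/4, a = 22.
Markov: P[X ≥ 22] ≤ μ/a = (39/4)/22 = 39/88.
Numerically: ≈ 0.443182.
(Since a = 22 > μ = 9.750000, the bound 39/88 is < 1 and informative.)

P[X ≥ 22] ≤ 39/88 ≈ 0.443182.


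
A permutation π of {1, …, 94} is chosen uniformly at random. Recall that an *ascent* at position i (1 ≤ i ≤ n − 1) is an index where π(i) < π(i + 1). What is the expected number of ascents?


Write X = Σ X_I over i = 1, …, 93, with X_I the indicator of one ascent.
There are 93 indicators.
For each fixed i, the pair (π(i), π(i+1)) is a uniformly random ordered pair of distinct values from {1, …, 94}; by symmetry P[π(i) < π(i+1)] = 1/2.
By linearity: E[X] = 93 · (1/2) = (94 − 1) · (1/2) = 93/2 ≈ 46.5000.

E[X] = 93/2 = 46.5000.


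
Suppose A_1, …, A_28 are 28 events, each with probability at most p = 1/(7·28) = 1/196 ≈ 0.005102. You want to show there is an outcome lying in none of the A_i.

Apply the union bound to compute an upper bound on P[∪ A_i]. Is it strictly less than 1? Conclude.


Union bound: P[∪_{i=1}^{28} A_i] ≤ Σ_i P[A_i] ≤ 28·p = 28·(1/196) = 1/7.
Numerically: 1/7 ≈ 0.142857.
Is 1/7 < 1? YES.
Since P[∪ A_i] ≤ 1/7 < 1, the complement has P[∩ A_i^c] ≥ 1 − 1/7 = 6/7 > 0, so some outcome avoids every A_i.

28·p = 1/7 ≈ 0.142857; existence CERTIFIED by the union bound.


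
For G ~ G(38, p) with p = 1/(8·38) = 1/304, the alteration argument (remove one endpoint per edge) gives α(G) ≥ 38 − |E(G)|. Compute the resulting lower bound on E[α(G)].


E[|E(G)|] = C(38, 2)·p = 703 · (1/304) = 37/16.
E[α(G)] ≥ n − E[|E(G)|] = 38 − 37/16 = 571/16.
Numerically: ≈ 35.6875.
(This is only a lower bound; the true E[α(G)] may be larger.)

E[α(G)] ≥ 571/16 ≈ 35.6875.


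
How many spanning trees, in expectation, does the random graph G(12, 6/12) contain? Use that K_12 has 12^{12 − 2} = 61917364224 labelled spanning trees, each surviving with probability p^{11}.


K_12 has 12^{12 − 2} = 61917364224 labelled spanning trees.
For each such spanning tree H, let X_H = 1 if all 11 edges of H are present in G. Then P[X_H = 1] = p^{11} = (1/2)^{11} = 1/2048.
By linearity of expectation: E[X] = Σ_H E[X_H] = 61917364224 · p^{11} = 61917364224 · 1/2048 = 30233088.
Numerically: E[X] ≈ 3.023e+07.

E[X] = 61917364224 · (1/2)^{11} = 30233088 ≈ 3.023e+07.


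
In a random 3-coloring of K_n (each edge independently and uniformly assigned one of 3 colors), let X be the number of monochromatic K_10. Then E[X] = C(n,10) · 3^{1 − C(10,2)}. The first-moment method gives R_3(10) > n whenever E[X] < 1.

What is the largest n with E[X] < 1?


We need C(n, 10) · 3^{1 − 45} < 1, i.e. C(n, 10) < 3^{45 − 1} = 984770902183611232881.
Check values of n near the boundary:
  n = 571: C(571, 10) = 937951290893172842001; 937951290893172842001 < 984770902183611232881? YES
  n = 572: C(572, 10) = 954640815642161682606; 954640815642161682606 < 984770902183611232881? YES
  n = 573: C(573, 10) = 971597135635805762226; 971597135635805762226 < 984770902183611232881? YES
  n = 574: C(574, 10) = 988824035203816502691; 988824035203816502691 < 984770902183611232881? NO
  n = 575: C(575, 10) = 1006325345561406175305; 1006325345561406175305 < 984770902183611232881? NO
The largest n with C(n, 10) < 984770902183611232881 is n = 573 (where E[X] = 35985079097622435638/36472996377170786403 ≈ 0.987). Hence R_3(10) > 573, i.e. R_3(10) ≥ 574.

Largest n = 573; hence R_3(10) > 573.


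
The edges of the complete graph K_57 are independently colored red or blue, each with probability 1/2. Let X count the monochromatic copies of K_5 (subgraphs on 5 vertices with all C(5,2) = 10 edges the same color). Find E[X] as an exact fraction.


Let X = Σ_S X_S over the C(57, 5) = 4187106 subsets S of size 5, where X_S = 1 if the K_5 on S is monochromatic.
For a fixed S, the K_5 on S has C(5, 2) = 10 edges. P[all 10 edges red] = (1/2)^10, and likewise for blue, so P[monochromatic] = 2·(1/2)^10 = 2^{1 − 10} = 1/512.
By linearity of expectation: E[X] = C(57, 5) · 2^{1 − 10} = 4187106 · 1/512 = 2093553/256.
Numerically: E[X] ≈ 8177.941.

E[X] = C(57,5)·2^(1−C(5,2)) = 2093553/256 ≈ 8177.941.


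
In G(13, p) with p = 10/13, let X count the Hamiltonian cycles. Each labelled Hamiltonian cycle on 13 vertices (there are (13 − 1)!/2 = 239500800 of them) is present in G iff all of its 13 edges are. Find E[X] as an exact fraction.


K_13 has (13 − 1)!/2 = 239500800 labelled Hamiltonian cycles.
For each such Hamiltonian cycle H, let X_H = 1 if all 13 edges of H are present in G. Then P[X_H = 1] = p^{13} = (10/13)^{13} = 10000000000000/302875106592253.
Summing the indicators: E[X] = Σ_H E[X_H] = 239500800 · p^{13} = 239500800 · 10000000000000/302875106592253 = 2395008000000000000000/302875106592253.
Numerically: E[X] ≈ 7.90758e+06.

E[X] = 239500800 · (10/13)^{13} = 2395008000000000000000/302875106592253 ≈ 7.90758e+06.


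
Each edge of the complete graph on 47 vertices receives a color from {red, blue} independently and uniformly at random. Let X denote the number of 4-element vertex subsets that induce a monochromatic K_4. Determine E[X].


Let X = Σ_S X_S over the C(47, 4) = 178365 subsets S of size 4, where X_S = 1 if the K_4 on S is monochromatic.
For a fixed S, the K_4 on S has C(4, 2) = 6 edges. P[all 6 edges red] = (1/2)^6, and likewise for blue, so P[monochromatic] = 2·(1/2)^6 = 2^{1 − 6} = 1/32.
By linearity: E[X] = C(47, 4) · 2^{1 − 6} = 178365 · 1/32 = 178365/32.
Numerically: E[X] ≈ 5573.906.

E[X] = C(47,4)·2^(1−C(4,2)) = 178365/32 ≈ 5573.906.


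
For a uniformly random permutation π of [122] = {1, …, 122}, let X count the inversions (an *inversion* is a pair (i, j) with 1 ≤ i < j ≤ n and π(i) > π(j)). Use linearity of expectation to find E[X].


Write X = Σ X_I over the C(122, 2) = 7381 pairs i < j, with X_I the indicator of one inversion.
There are 7381 indicators.
For each fixed pair i < j, the values π(i) and π(j) are two distinct elements of {1, …, 122} in uniformly random order; by symmetry P[π(i) > π(j)] = 1/2.
By linearity: E[X] = 7381 · (1/2) = C(122, 2) · (1/2) = 7381/2 = 7381/2 ≈ 3690.5000.

E[X] = 7381/2 = 3690.5000.


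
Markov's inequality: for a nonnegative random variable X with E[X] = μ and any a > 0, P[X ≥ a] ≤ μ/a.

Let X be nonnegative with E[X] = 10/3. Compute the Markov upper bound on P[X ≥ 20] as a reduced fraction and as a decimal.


μ = E[X] = 10/3, a = 20.
Markov: P[X ≥ 20] ≤ μ/a = (10/3)/20 = 1/6.
Numerically: ≈ 0.167.
(Since a = 20 > μ = 3.333, the bound 1/6 is < 1 and informative.)

P[X ≥ 20] ≤ 1/6 ≈ 0.167.


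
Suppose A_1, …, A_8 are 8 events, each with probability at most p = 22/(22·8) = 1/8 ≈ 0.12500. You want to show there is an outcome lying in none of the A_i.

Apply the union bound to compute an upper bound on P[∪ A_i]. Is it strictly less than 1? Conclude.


Union bound: P[∪_{i=1}^{8} A_i] ≤ Σ_i P[A_i] ≤ 8·p = 8·(1/8) = 1.
Numerically: 1 ≈ 1.00000.
Is 1 < 1? NO.
Since the bound 1 is ≥ 1, the union bound is uninformative here; it does NOT by itself certify existence.

8·p = 1 ≈ 1.00000; existence NOT certified by the union bound.


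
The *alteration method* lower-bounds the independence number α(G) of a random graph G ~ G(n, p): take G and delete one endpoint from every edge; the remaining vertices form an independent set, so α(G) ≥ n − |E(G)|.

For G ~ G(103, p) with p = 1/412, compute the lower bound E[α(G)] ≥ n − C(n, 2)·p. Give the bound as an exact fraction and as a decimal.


E[|E(G)|] = C(103, 2)·p = 5253 · (1/412) = 51/4.
E[α(G)] ≥ n − E[|E(G)|] = 103 − 51/4 = 361/4.
Numerically: ≈ 90.250.
(This is only a lower bound; the true E[α(G)] may be larger.)

E[α(G)] ≥ 361/4 ≈ 90.250.


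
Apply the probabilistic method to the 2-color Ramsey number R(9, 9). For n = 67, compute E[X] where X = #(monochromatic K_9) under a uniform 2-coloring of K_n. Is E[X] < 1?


E[X] = C(67, 9) · 2^{1 − 36} = 42757703560 · 2^{−35} = 42757703560/34359738368.
As a reduced fraction: E[X] = 5344712945/4294967296 ≈ 1.244.
Is E[X] < 1? NO.
Since E[X] ≥ 1, the first-moment bound is inconclusive at n = 67; it does NOT by itself certify R(9, 9) > 67.

E[X] = 5344712945/4294967296 ≈ 1.244; E[X] ≥ 1; first-moment method inconclusive here.


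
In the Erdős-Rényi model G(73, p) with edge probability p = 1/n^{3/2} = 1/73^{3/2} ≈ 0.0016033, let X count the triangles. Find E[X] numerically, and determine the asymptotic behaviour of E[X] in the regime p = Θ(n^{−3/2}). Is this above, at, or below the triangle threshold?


Number of potential triangles: C(73, 3) = 62196.
Each occurs with probability p³ ≈ (0.0016033)³ ≈ 4.1214224e-09.
By linearity: E[X] = C(73, 3)·p³ ≈ 62196 · 4.1214224e-09 ≈ 0.00026.
Since α = 3/2 > 1, p = c/n^{3/2} = o(1/n) is below the triangle threshold p ~ 1/n. Asymptotically E[X] ~ (c³/6)·n^{3(1−α)} = (1³/6)·n^{-1.5} → 0, so by Markov's inequality G has no triangles w.h.p.

E[X] ≈ 0.00026; in regime p = Θ(1/n^{3/2}) E[X] tends to 0 (below the triangle threshold p ~ 1/n).


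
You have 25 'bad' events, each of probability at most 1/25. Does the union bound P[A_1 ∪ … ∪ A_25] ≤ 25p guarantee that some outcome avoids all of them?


Union bound: P[∪_{i=1}^{25} A_i] ≤ Σ_i P[A_i] ≤ 25·p = 25·(1/25) = 1.
Numerically: 1 ≈ 1.000000.
Is 1 < 1? NO.
Since the bound 1 is ≥ 1, the union bound is uninformative here; it does NOT by itself certify existence.

25·p = 1 ≈ 1.000000; existence NOT certified by the union bound.


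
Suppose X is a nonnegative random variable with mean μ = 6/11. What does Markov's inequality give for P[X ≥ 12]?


μ = E[X] = 6/11, a = 12.
Markov: P[X ≥ 12] ≤ μ/a = (6/11)/12 = 1/22.
Numerically: ≈ 0.04545.
(Since a = 12 > μ = 0.54545, the bound 1/22 is < 1 and informative.)

P[X ≥ 12] ≤ 1/22 ≈ 0.04545.


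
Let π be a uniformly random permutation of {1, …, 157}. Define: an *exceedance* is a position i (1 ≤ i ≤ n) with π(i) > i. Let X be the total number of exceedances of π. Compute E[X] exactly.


Write X = Σ_{i=1}^{157} X_i, where X_i = 1_{π(i) > i}.
For each fixed i, π(i) is uniform over {1, …, 157} (marginal of a uniform permutation), so P[π(i) > i] = (n − i)/n. Summing: Σ_{i=1}^{157} (n − i)/n = (0 + 1 + … + 156)/157 = 157(157 − 1)/(2·157) = (157 − 1)/2.
Hence E[X] = Σ_{i=1}^{157} (157 − i)/157 = 78 ≈ 78.00000.

E[X] = 78 = 78.00000.


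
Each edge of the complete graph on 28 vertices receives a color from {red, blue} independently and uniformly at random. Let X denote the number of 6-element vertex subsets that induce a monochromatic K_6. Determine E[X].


Let X = Σ_S X_S over the C(28, 6) = 376740 subsets S of size 6, where X_S = 1 if the K_6 on S is monochromatic.
For a fixed S, the K_6 on S has C(6, 2) = 15 edges. P[all 15 edges red] = (1/2)^15, and likewise for blue, so P[monochromatic] = 2·(1/2)^15 = 2^{1 − 15} = 1/16384.
Summing: E[X] = C(28, 6) · 2^{1 − 15} = 376740 · 1/16384 = 94185/4096.
Numerically: E[X] ≈ 22.994.

E[X] = C(28,6)·2^(1−C(6,2)) = 94185/4096 ≈ 22.994.


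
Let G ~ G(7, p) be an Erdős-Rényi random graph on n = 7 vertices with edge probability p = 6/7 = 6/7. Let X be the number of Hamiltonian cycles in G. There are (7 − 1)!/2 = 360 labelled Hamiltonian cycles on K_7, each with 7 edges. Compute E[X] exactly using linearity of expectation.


K_7 has (7 − 1)!/2 = 360 labelled Hamiltonian cycles.
For each such Hamiltonian cycle H, let X_H = 1 if all 7 edges of H are present in G. Then P[X_H = 1] = p^{7} = (6/7)^{7} = 279936/823543.
By linearity of expectation: E[X] = Σ_H E[X_H] = 360 · p^{7} = 360 · 279936/823543 = 100776960/823543.
Numerically: E[X] ≈ 122.

E[X] = 360 · (6/7)^{7} = 100776960/823543 ≈ 122.


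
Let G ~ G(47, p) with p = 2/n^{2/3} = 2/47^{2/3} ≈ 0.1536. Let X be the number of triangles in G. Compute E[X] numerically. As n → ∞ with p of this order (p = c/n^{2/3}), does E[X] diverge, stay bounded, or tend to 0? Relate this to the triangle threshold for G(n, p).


Number of potential triangles: C(47, 3) = 16215.
Each occurs with probability p³ ≈ (0.1536)³ ≈ 3.621548e-03.
By linearity: E[X] = C(47, 3)·p³ ≈ 16215 · 3.621548e-03 ≈ 58.7234.
Since α = 2/3 < 1, p = c/n^{2/3} ≫ 1/n is above the triangle threshold p ~ 1/n. Asymptotically E[X] ~ (c³/6)·n^{3(1−α)} = (2³/6)·n^{1} → ∞; triangles are abundant w.h.p.

E[X] ≈ 58.7234; in regime p = Θ(1/n^{2/3}) E[X] diverges (above the triangle threshold p ~ 1/n).


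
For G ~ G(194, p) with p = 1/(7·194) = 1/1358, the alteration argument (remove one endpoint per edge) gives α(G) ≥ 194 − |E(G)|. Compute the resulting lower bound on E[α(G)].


E[|E(G)|] = C(194, 2)·p = 18721 · (1/1358) = 193/14.
E[α(G)] ≥ n − E[|E(G)|] = 194 − 193/14 = 2523/14.
Numerically: ≈ 180.214286.
(This is only a lower bound; the true E[α(G)] may be larger.)

E[α(G)] ≥ 2523/14 ≈ 180.214286.


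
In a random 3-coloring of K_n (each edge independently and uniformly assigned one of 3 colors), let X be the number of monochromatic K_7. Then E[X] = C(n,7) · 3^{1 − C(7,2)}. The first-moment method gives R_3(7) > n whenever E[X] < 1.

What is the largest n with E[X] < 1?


We need C(n, 7) · 3^{1 − 21} < 1, i.e. C(n, 7) < 3^{21 − 1} = 3486784401.
Check values of n near the boundary:
  n = 75: C(75, 7) = 1984829850; 1984829850 < 3486784401? YES
  n = 76: C(76, 7) = 2186189400; 2186189400 < 3486784401? YES
  n = 77: C(77, 7) = 2404808340; 2404808340 < 3486784401? YES
  n = 78: C(78, 7) = 2641902120; 2641902120 < 3486784401? YES
  n = 79: C(79, 7) = 2898753715; 2898753715 < 3486784401? YES
  n = 80: C(80, 7) = 3176716400; 3176716400 < 3486784401? YES
  n = 81: C(81, 7) = 3477216600; 3477216600 < 3486784401? YES
  n = 82: C(82, 7) = 3801756816; 3801756816 < 3486784401? NO
  n = 83: C(83, 7) = 4151918628; 4151918628 < 3486784401? NO
The largest n with C(n, 7) < 3486784401 is n = 81 (where E[X] = 42928600/43046721 ≈ 0.997). Hence R_3(7) > 81, i.e. R_3(7) ≥ 82.

Largest n = 81; hence R_3(7) > 81.


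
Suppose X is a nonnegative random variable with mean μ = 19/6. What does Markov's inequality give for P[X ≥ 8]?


μ = E[X] = 19/6, a = 8.
Markov: P[X ≥ 8] ≤ μ/a = (19/6)/8 = 19/48.
Numerically: ≈ 0.3958.
(Since a = 8 > μ = 3.1667, the bound 19/48 is < 1 and informative.)

P[X ≥ 8] ≤ 19/48 ≈ 0.3958.


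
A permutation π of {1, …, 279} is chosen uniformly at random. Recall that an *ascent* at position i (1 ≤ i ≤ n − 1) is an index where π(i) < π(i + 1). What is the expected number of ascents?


Write X = Σ X_I over i = 1, …, 278, with X_I the indicator of one ascent.
There are 278 indicators.
For each fixed i, the pair (π(i), π(i+1)) is a uniformly random ordered pair of distinct values from {1, …, 279}; by symmetry P[π(i) < π(i+1)] = 1/2.
By linearity: E[X] = 278 · (1/2) = (279 − 1) · (1/2) = 139 ≈ 139.000.

E[X] = 139 = 139.000.


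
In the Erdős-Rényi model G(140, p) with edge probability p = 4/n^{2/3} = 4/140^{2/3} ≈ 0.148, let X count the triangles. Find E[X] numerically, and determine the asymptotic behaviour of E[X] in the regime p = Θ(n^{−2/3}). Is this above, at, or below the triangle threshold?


Number of potential triangles: C(140, 3) = 447580.
Each occurs with probability p³ ≈ (0.148)³ ≈ 3.26531e-03.
By linearity: E[X] = C(140, 3)·p³ ≈ 447580 · 3.26531e-03 ≈ 1461.486.
Since α = 2/3 < 1, p = c/n^{2/3} ≫ 1/n is above the triangle threshold p ~ 1/n. Asymptotically E[X] ~ (c³/6)·n^{3(1−α)} = (4³/6)·n^{1} → ∞; triangles are abundant w.h.p.

E[X] ≈ 1461.486; in regime p = Θ(1/n^{2/3}) E[X] diverges (above the triangle threshold p ~ 1/n).


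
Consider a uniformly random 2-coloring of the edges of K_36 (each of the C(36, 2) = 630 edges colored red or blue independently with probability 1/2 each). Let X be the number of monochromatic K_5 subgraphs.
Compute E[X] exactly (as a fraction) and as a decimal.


Let X = Σ_S X_S over the C(36, 5) = 376992 subsets S of size 5, where X_S = 1 if the K_5 on S is monochromatic.
For a fixed S, the K_5 on S has C(5, 2) = 10 edges. P[all 10 edges red] = (1/2)^10, and likewise for blue, so P[monochromatic] = 2·(1/2)^10 = 2^{1 − 10} = 1/512.
By linearity of expectation: E[X] = C(36, 5) · 2^{1 − 10} = 376992 · 1/512 = 11781/16.
Numerically: E[X] ≈ 736.312500.

E[X] = C(36,5)·2^(1−C(5,2)) = 11781/16 ≈ 736.312500.


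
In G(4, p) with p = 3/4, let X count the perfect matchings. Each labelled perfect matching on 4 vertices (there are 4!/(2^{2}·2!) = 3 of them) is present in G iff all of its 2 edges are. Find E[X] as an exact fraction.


K_4 has 4!/(2^{2}·2!) = 3 labelled perfect matchings.
For each such perfect matching H, let X_H = 1 if all 2 edges of H are present in G. Then P[X_H = 1] = p^{2} = (3/4)^{2} = 9/16.
Summing the indicators: E[X] = Σ_H E[X_H] = 3 · p^{2} = 3 · 9/16 = 27/16.
Numerically: E[X] ≈ 1.6875.

E[X] = 3 · (3/4)^{2} = 27/16 ≈ 1.6875.


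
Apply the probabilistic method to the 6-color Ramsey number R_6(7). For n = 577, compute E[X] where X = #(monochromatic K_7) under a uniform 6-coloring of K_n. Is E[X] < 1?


E[X] = C(577, 7) · 6^{1 − 21} = 4073186129881440 · 6^{−20} = 4073186129881440/3656158440062976.
As a reduced fraction: E[X] = 42429022186265/38084983750656 ≈ 1.11406.
Is E[X] < 1? NO.
Since E[X] ≥ 1, the first-moment bound is inconclusive at n = 577; it does NOT by itself certify R_6(7) > 577.

E[X] = 42429022186265/38084983750656 ≈ 1.11406; E[X] ≥ 1; first-moment method inconclusive here.


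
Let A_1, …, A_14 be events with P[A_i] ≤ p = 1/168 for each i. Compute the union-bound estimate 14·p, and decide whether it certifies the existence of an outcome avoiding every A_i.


Union bound: P[∪_{i=1}^{14} A_i] ≤ Σ_i P[A_i] ≤ 14·p = 14·(1/168) = 1/12.
Numerically: 1/12 ≈ 0.08333.
Is 1/12 < 1? YES.
Since P[∪ A_i] ≤ 1/12 < 1, the complement has P[∩ A_i^c] ≥ 1 − 1/12 = 11/12 > 0, so some outcome avoids every A_i.

14·p = 1/12 ≈ 0.08333; existence CERTIFIED by the union bound.


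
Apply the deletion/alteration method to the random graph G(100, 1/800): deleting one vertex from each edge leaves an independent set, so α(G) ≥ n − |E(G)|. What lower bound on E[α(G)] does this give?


E[|E(G)|] = C(100, 2)·p = 4950 · (1/800) = 99/16.
E[α(G)] ≥ n − E[|E(G)|] = 100 − 99/16 = 1501/16.
Numerically: ≈ 93.812.
(This is only a lower bound; the true E[α(G)] may be larger.)

E[α(G)] ≥ 1501/16 ≈ 93.812.


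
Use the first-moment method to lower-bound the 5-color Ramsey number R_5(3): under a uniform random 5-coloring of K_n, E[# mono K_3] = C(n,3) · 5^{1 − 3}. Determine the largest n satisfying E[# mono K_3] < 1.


We need C(n, 3) · 5^{1 − 3} < 1, i.e. C(n, 3) < 5^{3 − 1} = 25.
Check values of n near the boundary:
  n = 5: C(5, 3) = 10; 10 < 25? YES
  n = 6: C(6, 3) = 20; 20 < 25? YES
  n = 7: C(7, 3) = 35; 35 < 25? NO
  n = 8: C(8, 3) = 56; 56 < 25? NO
The largest n with C(n, 3) < 25 is n = 6 (where E[X] = 4/5 ≈ 0.8000). Hence R_5(3) > 6, i.e. R_5(3) ≥ 7.

Largest n = 6; hence R_5(3) > 6.


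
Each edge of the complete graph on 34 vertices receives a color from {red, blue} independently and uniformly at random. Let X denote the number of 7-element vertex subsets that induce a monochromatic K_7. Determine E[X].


Let X = Σ_S X_S over the C(34, 7) = 5379616 subsets S of size 7, where X_S = 1 if the K_7 on S is monochromatic.
For a fixed S, the K_7 on S has C(7, 2) = 21 edges. P[all 21 edges red] = (1/2)^21, and likewise for blue, so P[monochromatic] = 2·(1/2)^21 = 2^{1 − 21} = 1/1048576.
By linearity: E[X] = C(34, 7) · 2^{1 − 21} = 5379616 · 1/1048576 = 168113/32768.
Numerically: E[X] ≈ 5.130.

E[X] = C(34,7)·2^(1−C(7,2)) = 168113/32768 ≈ 5.130.


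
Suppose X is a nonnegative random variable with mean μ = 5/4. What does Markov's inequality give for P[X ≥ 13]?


μ = E[X] = 5/4, a = 13.
Markov: P[X ≥ 13] ≤ μ/a = (5/4)/13 = 5/52.
Numerically: ≈ 0.096.
(Since a = 13 > μ = 1.250, the bound 5/52 is < 1 and informative.)

P[X ≥ 13] ≤ 5/52 ≈ 0.096.


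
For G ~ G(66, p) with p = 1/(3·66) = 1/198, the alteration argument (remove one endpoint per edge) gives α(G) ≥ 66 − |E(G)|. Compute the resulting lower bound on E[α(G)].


E[|E(G)|] = C(66, 2)·p = 2145 · (1/198) = 65/6.
E[α(G)] ≥ n − E[|E(G)|] = 66 − 65/6 = 331/6.
Numerically: ≈ 55.1667.
(This is only a lower bound; the true E[α(G)] may be larger.)

E[α(G)] ≥ 331/6 ≈ 55.1667.


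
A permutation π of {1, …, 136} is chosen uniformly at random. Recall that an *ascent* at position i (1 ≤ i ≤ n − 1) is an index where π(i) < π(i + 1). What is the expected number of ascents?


Write X = Σ X_I over i = 1, …, 135, with X_I the indicator of one ascent.
There are 135 indicators.
For each fixed i, the pair (π(i), π(i+1)) is a uniformly random ordered pair of distinct values from {1, …, 136}; by symmetry P[π(i) < π(i+1)] = 1/2.
By linearity: E[X] = 135 · (1/2) = (136 − 1) · (1/2) = 135/2 ≈ 67.500.

E[X] = 135/2 = 67.500.


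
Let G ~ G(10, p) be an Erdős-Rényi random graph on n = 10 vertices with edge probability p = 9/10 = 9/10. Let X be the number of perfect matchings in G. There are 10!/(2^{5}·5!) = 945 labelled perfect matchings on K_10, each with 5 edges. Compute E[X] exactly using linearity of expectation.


K_10 has 10!/(2^{5}·5!) = 945 labelled perfect matchings.
For each such perfect matching H, let X_H = 1 if all 5 edges of H are present in G. Then P[X_H = 1] = p^{5} = (9/10)^{5} = 59049/100000.
By linearity of expectation: E[X] = Σ_H E[X_H] = 945 · p^{5} = 945 · 59049/100000 = 11160261/20000.
Numerically: E[X] ≈ 558.013.

E[X] = 945 · (9/10)^{5} = 11160261/20000 ≈ 558.013.


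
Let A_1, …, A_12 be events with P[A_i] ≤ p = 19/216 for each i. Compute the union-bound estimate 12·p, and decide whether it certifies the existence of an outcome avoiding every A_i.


Union bound: P[∪_{i=1}^{12} A_i] ≤ Σ_i P[A_i] ≤ 12·p = 12·(19/216) = 19/18.
Numerically: 19/18 ≈ 1.05556.
Is 19/18 < 1? NO.
Since the bound 19/18 is ≥ 1, the union bound is uninformative here; it does NOT by itself certify existence.

12·p = 19/18 ≈ 1.05556; existence NOT certified by the union bound.


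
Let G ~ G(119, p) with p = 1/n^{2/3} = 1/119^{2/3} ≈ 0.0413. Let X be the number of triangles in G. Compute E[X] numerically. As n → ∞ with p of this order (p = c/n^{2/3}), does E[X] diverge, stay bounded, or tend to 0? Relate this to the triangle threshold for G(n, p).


Number of potential triangles: C(119, 3) = 273819.
Each occurs with probability p³ ≈ (0.0413)³ ≈ 7.06165e-05.
By linearity: E[X] = C(119, 3)·p³ ≈ 273819 · 7.06165e-05 ≈ 19.336.
Since α = 2/3 < 1, p = c/n^{2/3} ≫ 1/n is above the triangle threshold p ~ 1/n. Asymptotically E[X] ~ (c³/6)·n^{3(1−α)} = (1³/6)·n^{1} → ∞; triangles are abundant w.h.p.

E[X] ≈ 19.336; in regime p = Θ(1/n^{2/3}) E[X] diverges (above the triangle threshold p ~ 1/n).


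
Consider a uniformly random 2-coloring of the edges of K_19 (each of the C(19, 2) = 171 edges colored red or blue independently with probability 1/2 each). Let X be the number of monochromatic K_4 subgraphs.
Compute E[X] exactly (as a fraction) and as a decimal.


Let X = Σ_S X_S over the C(19, 4) = 3876 subsets S of size 4, where X_S = 1 if the K_4 on S is monochromatic.
For a fixed S, the K_4 on S has C(4, 2) = 6 edges. P[all 6 edges red] = (1/2)^6, and likewise for blue, so P[monochromatic] = 2·(1/2)^6 = 2^{1 − 6} = 1/32.
By linearity: E[X] = C(19, 4) · 2^{1 − 6} = 3876 · 1/32 = 969/8.
Numerically: E[X] ≈ 121.125.

E[X] = C(19,4)·2^(1−C(4,2)) = 969/8 ≈ 121.125.


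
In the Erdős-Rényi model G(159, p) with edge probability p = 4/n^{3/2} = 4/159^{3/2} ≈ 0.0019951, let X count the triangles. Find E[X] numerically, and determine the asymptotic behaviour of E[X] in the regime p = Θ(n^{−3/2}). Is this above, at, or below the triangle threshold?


Number of potential triangles: C(159, 3) = 657359.
Each occurs with probability p³ ≈ (0.0019951)³ ≈ 7.9413240e-09.
By linearity: E[X] = C(159, 3)·p³ ≈ 657359 · 7.9413240e-09 ≈ 0.00522.
Since α = 3/2 > 1, p = c/n^{3/2} = o(1/n) is below the triangle threshold p ~ 1/n. Asymptotically E[X] ~ (c³/6)·n^{3(1−α)} = (4³/6)·n^{-1.5} → 0, so by Markov's inequality G has no triangles w.h.p.

E[X] ≈ 0.00522; in regime p = Θ(1/n^{3/2}) E[X] tends to 0 (below the triangle threshold p ~ 1/n).


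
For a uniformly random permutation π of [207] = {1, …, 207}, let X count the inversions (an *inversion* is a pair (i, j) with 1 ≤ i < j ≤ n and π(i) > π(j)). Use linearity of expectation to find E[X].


Write X = Σ X_I over the C(207, 2) = 21321 pairs i < j, with X_I the indicator of one inversion.
There are 21321 indicators.
For each fixed pair i < j, the values π(i) and π(j) are two distinct elements of {1, …, 207} in uniformly random order; by symmetry P[π(i) > π(j)] = 1/2.
By linearity: E[X] = 21321 · (1/2) = C(207, 2) · (1/2) = 21321/2 = 21321/2 ≈ 10660.500000.

E[X] = 21321/2 = 10660.500000.


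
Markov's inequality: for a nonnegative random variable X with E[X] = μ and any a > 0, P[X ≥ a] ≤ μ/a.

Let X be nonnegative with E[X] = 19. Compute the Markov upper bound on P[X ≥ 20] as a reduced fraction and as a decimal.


μ = E[X] = 19, a = 20.
Markov: P[X ≥ 20] ≤ μ/a = (19)/20 = 19/20.
Numerically: ≈ 0.950.
(Since a = 20 > μ = 19.000, the bound 19/20 is < 1 and informative.)

P[X ≥ 20] ≤ 19/20 ≈ 0.950.


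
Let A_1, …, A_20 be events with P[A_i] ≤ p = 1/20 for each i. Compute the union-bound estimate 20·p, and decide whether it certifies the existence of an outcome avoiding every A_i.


Union bound: P[∪_{i=1}^{20} A_i] ≤ Σ_i P[A_i] ≤ 20·p = 20·(1/20) = 1.
Numerically: 1 ≈ 1.0000000.
Is 1 < 1? NO.
Since the bound 1 is ≥ 1, the union bound is uninformative here; it does NOT by itself certify existence.

20·p = 1 ≈ 1.0000000; existence NOT certified by the union bound.


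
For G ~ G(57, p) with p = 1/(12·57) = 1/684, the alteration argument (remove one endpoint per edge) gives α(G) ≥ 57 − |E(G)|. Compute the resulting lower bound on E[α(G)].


E[|E(G)|] = C(57, 2)·p = 1596 · (1/684) = 7/3.
E[α(G)] ≥ n − E[|E(G)|] = 57 − 7/3 = 164/3.
Numerically: ≈ 54.66667.
(This is only a lower bound; the true E[α(G)] may be larger.)

E[α(G)] ≥ 164/3 ≈ 54.66667.


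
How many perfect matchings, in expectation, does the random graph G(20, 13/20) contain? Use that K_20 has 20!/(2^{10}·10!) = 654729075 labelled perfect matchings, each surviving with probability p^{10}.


K_20 has 20!/(2^{10}·10!) = 654729075 labelled perfect matchings.
For each such perfect matching H, let X_H = 1 if all 10 edges of H are present in G. Then P[X_H = 1] = p^{10} = (13/20)^{10} = 137858491849/10240000000000.
By linearity of expectation: E[X] = Σ_H E[X_H] = 654729075 · p^{10} = 654729075 · 137858491849/10240000000000 = 3610398513967632387/409600000000.
Numerically: E[X] ≈ 8.81445e+06.

E[X] = 654729075 · (13/20)^{10} = 3610398513967632387/409600000000 ≈ 8.81445e+06.


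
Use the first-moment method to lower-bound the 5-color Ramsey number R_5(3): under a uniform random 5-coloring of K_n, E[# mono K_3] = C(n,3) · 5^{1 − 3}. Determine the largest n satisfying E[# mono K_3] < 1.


We need C(n, 3) · 5^{1 − 3} < 1, i.e. C(n, 3) < 5^{3 − 1} = 25.
Check values of n near the boundary:
  n = 4: C(4, 3) = 4; 4 < 25? YES
  n = 5: C(5, 3) = 10; 10 < 25? YES
  n = 6: C(6, 3) = 20; 20 < 25? YES
  n = 7: C(7, 3) = 35; 35 < 25? NO
  n = 8: C(8, 3) = 56; 56 < 25? NO
The largest n with C(n, 3) < 25 is n = 6 (where E[X] = 4/5 ≈ 0.80000). Hence R_5(3) > 6, i.e. R_5(3) ≥ 7.

Largest n = 6; hence R_5(3) > 6.


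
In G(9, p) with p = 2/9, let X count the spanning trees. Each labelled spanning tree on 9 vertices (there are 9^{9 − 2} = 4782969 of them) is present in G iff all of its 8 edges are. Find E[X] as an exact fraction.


K_9 has 9^{9 − 2} = 4782969 labelled spanning trees.
For each such spanning tree H, let X_H = 1 if all 8 edges of H are present in G. Then P[X_H = 1] = p^{8} = (2/9)^{8} = 256/43046721.
By linearity of expectation: E[X] = Σ_H E[X_H] = 4782969 · p^{8} = 4782969 · 256/43046721 = 256/9.
Numerically: E[X] ≈ 28.44.

E[X] = 4782969 · (2/9)^{8} = 256/9 ≈ 28.44.


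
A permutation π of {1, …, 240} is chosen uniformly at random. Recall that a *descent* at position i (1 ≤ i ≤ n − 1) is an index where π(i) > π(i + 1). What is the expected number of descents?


Write X = Σ X_I over i = 1, …, 239, with X_I the indicator of one descent.
There are 239 indicators.
For each fixed i, the pair (π(i), π(i+1)) is a uniformly random ordered pair of distinct values from {1, …, 240}; by symmetry P[π(i) > π(i+1)] = 1/2.
By linearity: E[X] = 239 · (1/2) = (240 − 1) · (1/2) = 239/2 ≈ 119.5000.

E[X] = 239/2 = 119.5000.


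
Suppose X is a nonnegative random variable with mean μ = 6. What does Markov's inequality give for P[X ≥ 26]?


μ = E[X] = 6, a = 26.
Markov: P[X ≥ 26] ≤ μ/a = (6)/26 = 3/13.
Numerically: ≈ 0.231.
(Since a = 26 > μ = 6.000, the bound 3/13 is < 1 and informative.)

P[X ≥ 26] ≤ 3/13 ≈ 0.231.


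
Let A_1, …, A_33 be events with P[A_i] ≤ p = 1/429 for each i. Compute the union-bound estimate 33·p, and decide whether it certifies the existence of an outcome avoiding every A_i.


Union bound: P[∪_{i=1}^{33} A_i] ≤ Σ_i P[A_i] ≤ 33·p = 33·(1/429) = 1/13.
Numerically: 1/13 ≈ 0.076923.
Is 1/13 < 1? YES.
Since P[∪ A_i] ≤ 1/13 < 1, the complement has P[∩ A_i^c] ≥ 1 − 1/13 = 12/13 > 0, so some outcome avoids every A_i.

33·p = 1/13 ≈ 0.076923; existence CERTIFIED by the union bound.


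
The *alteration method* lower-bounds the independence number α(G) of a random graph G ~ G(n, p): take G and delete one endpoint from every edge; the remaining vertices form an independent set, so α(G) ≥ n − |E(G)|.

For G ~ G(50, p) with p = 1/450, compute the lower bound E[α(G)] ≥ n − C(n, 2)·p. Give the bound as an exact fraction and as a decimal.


E[|E(G)|] = C(50, 2)·p = 1225 · (1/450) = 49/18.
E[α(G)] ≥ n − E[|E(G)|] = 50 − 49/18 = 851/18.
Numerically: ≈ 47.2778.
(This is only a lower bound; the true E[α(G)] may be larger.)

E[α(G)] ≥ 851/18 ≈ 47.2778.


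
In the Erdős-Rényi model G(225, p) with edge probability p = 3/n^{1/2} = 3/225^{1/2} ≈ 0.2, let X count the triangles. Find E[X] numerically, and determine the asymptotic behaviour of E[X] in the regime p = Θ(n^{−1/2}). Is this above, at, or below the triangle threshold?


Number of potential triangles: C(225, 3) = 1873200.
Each occurs with probability p³ ≈ (0.2)³ ≈ 8.00000000e-03.
By linearity: E[X] = C(225, 3)·p³ ≈ 1873200 · 8.00000000e-03 ≈ 14985.600000.
Since α = 1/2 < 1, p = c/n^{1/2} ≫ 1/n is above the triangle threshold p ~ 1/n. Asymptotically E[X] ~ (c³/6)·n^{3(1−α)} = (3³/6)·n^{1.5} → ∞; triangles are abundant w.h.p.

E[X] ≈ 14985.600000; in regime p = Θ(1/n^{1/2}) E[X] diverges (above the triangle threshold p ~ 1/n).


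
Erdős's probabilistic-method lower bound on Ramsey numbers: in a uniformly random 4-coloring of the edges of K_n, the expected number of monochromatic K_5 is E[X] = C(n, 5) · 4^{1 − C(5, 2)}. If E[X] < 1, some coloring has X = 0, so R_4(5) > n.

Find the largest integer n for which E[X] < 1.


We need C(n, 5) · 4^{1 − 10} < 1, i.e. C(n, 5) < 4^{10 − 1} = 262144.
Check values of n near the boundary:
  n = 29: C(29, 5) = 118755; 118755 < 262144? YES
  n = 30: C(30, 5) = 142506; 142506 < 262144? YES
  n = 31: C(31, 5) = 169911; 169911 < 262144? YES
  n = 32: C(32, 5) = 201376; 201376 < 262144? YES
  n = 33: C(33, 5) = 237336; 237336 < 262144? YES
  n = 34: C(34, 5) = 278256; 278256 < 262144? NO
  n = 35: C(35, 5) = 324632; 324632 < 262144? NO
  n = 36: C(36, 5) = 376992; 376992 < 262144? NO
The largest n with C(n, 5) < 262144 is n = 33 (where E[X] = 29667/32768 ≈ 0.90536). Hence R_4(5) > 33, i.e. R_4(5) ≥ 34.

Largest n = 33; hence R_4(5) > 33.


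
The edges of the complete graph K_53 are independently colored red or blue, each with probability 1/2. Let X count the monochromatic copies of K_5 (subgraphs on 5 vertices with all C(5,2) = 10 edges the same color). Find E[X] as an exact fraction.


Let X = Σ_S X_S over the C(53, 5) = 2869685 subsets S of size 5, where X_S = 1 if the K_5 on S is monochromatic.
For a fixed S, the K_5 on S has C(5, 2) = 10 edges. P[all 10 edges red] = (1/2)^10, and likewise for blue, so P[monochromatic] = 2·(1/2)^10 = 2^{1 − 10} = 1/512.
Summing: E[X] = C(53, 5) · 2^{1 − 10} = 2869685 · 1/512 = 2869685/512.
Numerically: E[X] ≈ 5604.85352.

E[X] = C(53,5)·2^(1−C(5,2)) = 2869685/512 ≈ 5604.85352.


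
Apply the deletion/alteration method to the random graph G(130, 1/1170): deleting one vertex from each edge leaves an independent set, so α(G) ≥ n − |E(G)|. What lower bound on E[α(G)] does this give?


E[|E(G)|] = C(130, 2)·p = 8385 · (1/1170) = 43/6.
E[α(G)] ≥ n − E[|E(G)|] = 130 − 43/6 = 737/6.
Numerically: ≈ 122.833.
(This is only a lower bound; the true E[α(G)] may be larger.)

E[α(G)] ≥ 737/6 ≈ 122.833.


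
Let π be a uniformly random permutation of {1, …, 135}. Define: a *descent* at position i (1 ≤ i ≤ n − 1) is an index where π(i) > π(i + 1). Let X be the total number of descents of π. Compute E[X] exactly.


Write X = Σ X_I over i = 1, …, 134, with X_I the indicator of one descent.
There are 134 indicators.
For each fixed i, the pair (π(i), π(i+1)) is a uniformly random ordered pair of distinct values from {1, …, 135}; by symmetry P[π(i) > π(i+1)] = 1/2.
By linearity: E[X] = 134 · (1/2) = (135 − 1) · (1/2) = 67 ≈ 67.0000.

E[X] = 67 = 67.0000.


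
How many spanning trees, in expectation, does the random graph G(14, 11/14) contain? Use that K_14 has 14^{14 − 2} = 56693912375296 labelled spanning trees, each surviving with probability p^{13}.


K_14 has 14^{14 − 2} = 56693912375296 labelled spanning trees.
For each such spanning tree H, let X_H = 1 if all 13 edges of H are present in G. Then P[X_H = 1] = p^{13} = (11/14)^{13} = 34522712143931/793714773254144.
By linearity: E[X] = Σ_H E[X_H] = 56693912375296 · p^{13} = 56693912375296 · 34522712143931/793714773254144 = 34522712143931/14.
Numerically: E[X] ≈ 2.47e+12.

E[X] = 56693912375296 · (11/14)^{13} = 34522712143931/14 ≈ 2.47e+12.


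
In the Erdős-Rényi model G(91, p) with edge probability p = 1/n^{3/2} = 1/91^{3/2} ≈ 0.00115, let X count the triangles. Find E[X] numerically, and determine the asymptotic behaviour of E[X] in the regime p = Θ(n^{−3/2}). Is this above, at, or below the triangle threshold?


Number of potential triangles: C(91, 3) = 121485.
Each occurs with probability p³ ≈ (0.00115)³ ≈ 1.52867e-09.
By linearity: E[X] = C(91, 3)·p³ ≈ 121485 · 1.52867e-09 ≈ 0.000.
Since α = 3/2 > 1, p = c/n^{3/2} = o(1/n) is below the triangle threshold p ~ 1/n. Asymptotically E[X] ~ (c³/6)·n^{3(1−α)} = (1³/6)·n^{-1.5} → 0, so by Markov's inequality G has no triangles w.h.p.

E[X] ≈ 0.000; in regime p = Θ(1/n^{3/2}) E[X] tends to 0 (below the triangle threshold p ~ 1/n).


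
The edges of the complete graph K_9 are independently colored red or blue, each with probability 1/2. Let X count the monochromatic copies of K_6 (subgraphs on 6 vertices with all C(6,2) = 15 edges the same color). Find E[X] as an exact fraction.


Let X = Σ_S X_S over the C(9, 6) = 84 subsets S of size 6, where X_S = 1 if the K_6 on S is monochromatic.
For a fixed S, the K_6 on S has C(6, 2) = 15 edges. P[all 15 edges red] = (1/2)^15, and likewise for blue, so P[monochromatic] = 2·(1/2)^15 = 2^{1 − 15} = 1/16384.
By linearity: E[X] = C(9, 6) · 2^{1 − 15} = 84 · 1/16384 = 21/4096.
Numerically: E[X] ≈ 0.005127.

E[X] = C(9,6)·2^(1−C(6,2)) = 21/4096 ≈ 0.005127.


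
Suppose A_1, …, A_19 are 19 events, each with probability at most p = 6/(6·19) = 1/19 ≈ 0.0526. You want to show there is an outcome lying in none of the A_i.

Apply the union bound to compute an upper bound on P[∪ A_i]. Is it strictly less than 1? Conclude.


Union bound: P[∪_{i=1}^{19} A_i] ≤ Σ_i P[A_i] ≤ 19·p = 19·(1/19) = 1.
Numerically: 1 ≈ 1.0000.
Is 1 < 1? NO.
Since the bound 1 is ≥ 1, the union bound is uninformative here; it does NOT by itself certify existence.

19·p = 1 ≈ 1.0000; existence NOT certified by the union bound.


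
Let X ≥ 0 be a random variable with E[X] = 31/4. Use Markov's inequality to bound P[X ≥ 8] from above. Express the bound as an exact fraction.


μ = E[X] = 31/4, a = 8.
Markov: P[X ≥ 8] ≤ μ/a = (31/4)/8 = 31/32.
Numerically: ≈ 0.9688.
(Since a = 8 > μ = 7.7500, the bound 31/32 is < 1 and informative.)

P[X ≥ 8] ≤ 31/32 ≈ 0.9688.


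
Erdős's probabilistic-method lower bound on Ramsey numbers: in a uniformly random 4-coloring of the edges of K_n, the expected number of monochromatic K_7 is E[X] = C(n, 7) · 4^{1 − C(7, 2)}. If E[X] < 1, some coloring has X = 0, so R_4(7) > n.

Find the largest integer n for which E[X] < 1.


We need C(n, 7) · 4^{1 − 21} < 1, i.e. C(n, 7) < 4^{21 − 1} = 1099511627776.
Check values of n near the boundary:
  n = 179: C(179, 7) = 1037437234460; 1037437234460 < 1099511627776? YES
  n = 180: C(180, 7) = 1079414463600; 1079414463600 < 1099511627776? YES
  n = 181: C(181, 7) = 1122839183400; 1122839183400 < 1099511627776? NO
  n = 182: C(182, 7) = 1167752750736; 1167752750736 < 1099511627776? NO
The largest n with C(n, 7) < 1099511627776 is n = 180 (where E[X] = 67463403975/68719476736 ≈ 0.98172). Hence R_4(7) > 180, i.e. R_4(7) ≥ 181.

Largest n = 180; hence R_4(7) > 180.
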